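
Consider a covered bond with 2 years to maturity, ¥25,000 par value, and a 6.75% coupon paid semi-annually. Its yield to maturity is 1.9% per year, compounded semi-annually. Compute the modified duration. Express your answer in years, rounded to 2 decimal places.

Periodic yield y = 0.0095. First find Macaulay duration:
  t   CF        PV=CF/(1+0.0095)^t    t·PV
  1       843.75       835.8098       835.8098
  2       843.75       827.9443     1,655.8887
  3       843.75       820.1529     2,460.4586
  4    25,843.75    24,884.5756    99,538.3023
  Σ                 27,368.4826   104,490.4595
P = 27,368.4826; Macaulay duration = 104,490.4595 / 27,368.4826 = 3.81791 half-year periods = 1.90896 years.
Modified duration = D_Mac / (1 + y) = 1.90896 / 1.0095 = 1.89099 years.

1.89 years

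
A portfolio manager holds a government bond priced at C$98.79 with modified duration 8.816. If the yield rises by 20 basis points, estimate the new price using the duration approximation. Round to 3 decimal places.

C$97.048

Duration approximation: ΔP/P ≈ -D_mod · Δy = -8.816 × (+0.002) = -0.017632.
New price ≈ 98.79 × (1 - 0.017632) = 97.04813472.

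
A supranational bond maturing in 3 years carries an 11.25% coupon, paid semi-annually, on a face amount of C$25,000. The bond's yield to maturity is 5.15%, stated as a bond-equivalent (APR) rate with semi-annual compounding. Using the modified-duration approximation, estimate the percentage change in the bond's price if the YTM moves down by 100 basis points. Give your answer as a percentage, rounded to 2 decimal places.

+2.59%

Periodic yield y = 0.02575. Modified duration first:
  t   CF        PV=CF/(1+0.02575)^t    t·PV
  1     1,406.25     1,370.9481     1,370.9481
  2     1,406.25     1,336.5324     2,673.0648
  3     1,406.25     1,302.9806     3,908.9419
  4     1,406.25     1,270.2711     5,081.0846
  5     1,406.25     1,238.3828     6,191.9139
  6    26,406.25    22,670.3162   136,021.8969
  Σ                 29,189.4312   155,247.8502
P = 29,189.4312; D_Mac = 5.31863 half-year periods = 2.65932 yrs; D_mod = 2.65932/(1+0.02575) = 2.59256 yrs.
ΔP/P ≈ -D_mod · Δy = -2.59256 × (-0.01) = +0.025926 = +2.5926%.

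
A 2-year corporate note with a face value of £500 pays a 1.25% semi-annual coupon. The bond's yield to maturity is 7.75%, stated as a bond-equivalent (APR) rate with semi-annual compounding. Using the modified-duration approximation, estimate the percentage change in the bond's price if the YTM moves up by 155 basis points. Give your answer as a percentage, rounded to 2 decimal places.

-2.95%

Periodic yield y = 0.03875. Modified duration first:
  t   CF        PV=CF/(1+0.03875)^t    t·PV
  1        3.125         3.0084         3.0084
  2        3.125         2.8962         5.7924
  3        3.125         2.7882         8.3645
  4      503.125       432.1472     1,728.5890
  Σ                    440.8400     1,745.7543
P = 440.8400; D_Mac = 3.96006 half-year periods = 1.98003 yrs; D_mod = 1.98003/(1+0.03875) = 1.90617 yrs.
ΔP/P ≈ -D_mod · Δy = -1.90617 × (+0.0155) = -0.029546 = -2.9546%.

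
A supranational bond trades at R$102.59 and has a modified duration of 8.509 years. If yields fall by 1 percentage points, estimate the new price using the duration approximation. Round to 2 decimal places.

Duration approximation: ΔP/P ≈ -D_mod · Δy = -8.509 × (-0.01) = +0.085090.
New price ≈ 102.59 × (1 + 0.085090) = 111.3193831.

R$111.32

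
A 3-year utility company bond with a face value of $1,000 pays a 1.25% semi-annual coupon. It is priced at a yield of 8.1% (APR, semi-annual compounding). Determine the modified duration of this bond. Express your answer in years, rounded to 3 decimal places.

Periodic yield y = 0.0405. First find Macaulay duration:
  t   CF        PV=CF/(1+0.0405)^t    t·PV
  1         6.25         6.0067         6.0067
  2         6.25         5.7729        11.5458
  3         6.25         5.5482        16.6447
  4         6.25         5.3323        21.3291
  5         6.25         5.1247        25.6236
  6     1,006.25       792.9638     4,757.7831
  Σ                    820.7487     4,838.9329
P = 820.7487; Macaulay duration = 4,838.9329 / 820.7487 = 5.89575 half-year periods = 2.94788 years.
Modified duration = D_Mac / (1 + y) = 2.94788 / 1.0405 = 2.83314 years.

2.833 years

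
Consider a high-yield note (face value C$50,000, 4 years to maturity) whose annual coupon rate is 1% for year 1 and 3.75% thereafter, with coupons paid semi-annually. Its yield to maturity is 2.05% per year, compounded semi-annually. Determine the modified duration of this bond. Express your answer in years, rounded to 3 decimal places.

3.801 years

Periodic yield y = 0.01025. First find Macaulay duration:
  t   CF        PV=CF/(1+0.01025)^t    t·PV
  1       250.00       247.4635       247.4635
  2       250.00       244.9527       489.9055
  3       937.50       909.2529     2,727.7587
  4       937.50       900.0276     3,600.1105
  5       937.50       890.8959     4,454.4797
  6       937.50       881.8569     5,291.1415
  7       937.50       872.9096     6,110.3671
  8    50,937.50    46,946.8819   375,575.0556
  Σ                 51,894.2411   398,496.2820
P = 51,894.2411; Macaulay duration = 398,496.2820 / 51,894.2411 = 7.67901 half-year periods = 3.83950 years.
Modified duration = D_Mac / (1 + y) = 3.83950 / 1.01025 = 3.80055 years.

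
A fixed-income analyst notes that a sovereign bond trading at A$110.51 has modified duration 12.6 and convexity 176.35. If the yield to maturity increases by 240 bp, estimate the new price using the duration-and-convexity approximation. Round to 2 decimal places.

Duration effect: -D_mod·Δy = -12.6 × (+0.024) = -0.302400
Convexity effect: ½·C·(Δy)² = 0.5 × 176.35 × (0.024)² = +0.0507888
ΔP/P ≈ -0.302400 + 0.0507888 = -0.2516112
New price ≈ 110.51 × (1 - 0.2516112) = 82.704446288.

A$82.70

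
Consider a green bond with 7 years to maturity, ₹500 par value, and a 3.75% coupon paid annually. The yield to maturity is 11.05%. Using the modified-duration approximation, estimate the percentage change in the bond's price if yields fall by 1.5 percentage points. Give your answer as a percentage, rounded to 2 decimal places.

Periodic yield y = 0.1105. Modified duration first:
  t   CF        PV=CF/(1+0.1105)^t    t·PV
  1        18.75        16.8843        16.8843
  2        18.75        15.2042        30.4084
  3        18.75        13.6913        41.0740
  4        18.75        12.3290        49.3159
  5        18.75        11.1022        55.5109
  6        18.75         9.9975        59.9848
  7       518.75       249.0739     1,743.5171
  Σ                    328.2823     1,996.6954
P = 328.2823; D_Mac = 6.08225 yrs; D_mod = 6.08225/(1+0.1105) = 5.47704 yrs.
ΔP/P ≈ -D_mod · Δy = -5.47704 × (-0.015) = +0.082156 = +8.2156%.

+8.22%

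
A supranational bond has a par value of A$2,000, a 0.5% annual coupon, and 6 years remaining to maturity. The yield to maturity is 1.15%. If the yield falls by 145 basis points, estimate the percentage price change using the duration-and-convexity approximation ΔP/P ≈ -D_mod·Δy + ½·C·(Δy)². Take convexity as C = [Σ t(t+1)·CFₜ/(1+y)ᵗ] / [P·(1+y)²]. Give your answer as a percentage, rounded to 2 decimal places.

With y = 0.0115:
  t   CF        PV=CF/(1+0.0115)^t    t·PV        t(t+1)·PV
  1        10.00         9.8863         9.8863          19.7726
  2        10.00         9.7739        19.5478          58.6434
  3        10.00         9.6628        28.9884         115.9534
  4        10.00         9.5529        38.2117         191.0585
  5        10.00         9.4443        47.2216         283.3295
  6     2,010.00     1,876.7254    11,260.3525      78,822.4673
  Σ                  1,925.0457    11,404.2082      79,491.2249
P = 1,925.0457; D_Mac = 5.92412 yrs; D_mod = 5.85677 yrs; C = 40.35956.
Duration effect: -5.85677 × (-0.0145) = +0.084923
Convexity effect: 0.5 × 40.35956 × (-0.0145)² = +0.0042428
ΔP/P ≈ +0.084923 + 0.0042428 = +0.089166 = +8.9166%.

+8.92%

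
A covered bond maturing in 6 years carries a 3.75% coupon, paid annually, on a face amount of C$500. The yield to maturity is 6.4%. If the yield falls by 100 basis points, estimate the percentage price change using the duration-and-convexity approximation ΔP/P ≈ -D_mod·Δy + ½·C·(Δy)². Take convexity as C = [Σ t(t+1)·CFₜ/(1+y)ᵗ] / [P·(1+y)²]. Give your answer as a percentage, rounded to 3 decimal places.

With y = 0.064:
  t   CF        PV=CF/(1+0.064)^t    t·PV        t(t+1)·PV
  1        18.75        17.6222        17.6222          35.2444
  2        18.75        16.5622        33.1244          99.3732
  3        18.75        15.5660        46.6979         186.7917
  4        18.75        14.6297        58.5187         292.5936
  5        18.75        13.7497        68.7485         412.4909
  6       518.75       357.5266     2,145.1595      15,016.1166
  Σ                    435.6563     2,369.8712      16,042.6104
P = 435.6563; D_Mac = 5.43977 yrs; D_mod = 5.11257 yrs; C = 32.52728.
Duration effect: -5.11257 × (-0.01) = +0.051126
Convexity effect: 0.5 × 32.52728 × (-0.01)² = +0.0016264
ΔP/P ≈ +0.051126 + 0.0016264 = +0.052752 = +5.2752%.

+5.275%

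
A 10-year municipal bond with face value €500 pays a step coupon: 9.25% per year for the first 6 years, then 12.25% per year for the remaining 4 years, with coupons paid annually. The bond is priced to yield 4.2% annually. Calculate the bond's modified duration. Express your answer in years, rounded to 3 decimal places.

Periodic yield y = 0.042. First find Macaulay duration:
  t   CF        PV=CF/(1+0.042)^t    t·PV
  1        46.25        44.3858        44.3858
  2        46.25        42.5967        85.1935
  3        46.25        40.8798       122.6393
  4        46.25        39.2320       156.9281
  5        46.25        37.6507       188.2535
  6        46.25        36.1331       216.7987
  7        61.25        45.9232       321.4623
  8        61.25        44.0722       352.5773
  9        61.25        42.2957       380.6617
  10      561.25       371.9454     3,719.4538
  Σ                    745.1146     5,588.3540
P = 745.1146; Macaulay duration = 5,588.3540 / 745.1146 = 7.49999 years.
Modified duration = D_Mac / (1 + y) = 7.49999 / 1.042 = 7.19769 years.

7.198 years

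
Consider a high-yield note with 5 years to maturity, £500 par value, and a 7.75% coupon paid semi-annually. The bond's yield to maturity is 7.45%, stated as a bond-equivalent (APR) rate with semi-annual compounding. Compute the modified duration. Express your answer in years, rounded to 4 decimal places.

4.0920 years

Periodic yield y = 0.03725. First find Macaulay duration:
  t   CF        PV=CF/(1+0.03725)^t    t·PV
  1       19.375        18.6792        18.6792
  2       19.375        18.0084        36.0168
  3       19.375        17.3617        52.0850
  4       19.375        16.7382        66.9527
  5       19.375        16.1371        80.6853
  6       19.375        15.5575        93.3453
  7       19.375        14.9988       104.9919
  8       19.375        14.4602       115.6816
  9       19.375        13.9409       125.4681
  10     519.375       360.2854     3,602.8535
  Σ                    506.1673     4,296.7593
P = 506.1673; Macaulay duration = 4,296.7593 / 506.1673 = 8.48881 half-year periods = 4.24441 years.
Modified duration = D_Mac / (1 + y) = 4.24441 / 1.03725 = 4.09198 years.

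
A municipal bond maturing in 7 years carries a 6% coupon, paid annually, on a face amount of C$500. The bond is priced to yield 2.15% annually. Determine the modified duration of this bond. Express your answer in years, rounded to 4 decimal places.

5.9181 years

Periodic yield y = 0.0215. First find Macaulay duration:
  t   CF        PV=CF/(1+0.0215)^t    t·PV
  1        30.00        29.3686        29.3686
  2        30.00        28.7504        57.5009
  3        30.00        28.1453        84.4360
  4        30.00        27.5529       110.2117
  5        30.00        26.9730       134.8650
  6        30.00        26.4053       158.4318
  7       530.00       456.6750     3,196.7253
  Σ                    623.8706     3,771.5392
P = 623.8706; Macaulay duration = 3,771.5392 / 623.8706 = 6.04539 years.
Modified duration = D_Mac / (1 + y) = 6.04539 / 1.0215 = 5.91815 years.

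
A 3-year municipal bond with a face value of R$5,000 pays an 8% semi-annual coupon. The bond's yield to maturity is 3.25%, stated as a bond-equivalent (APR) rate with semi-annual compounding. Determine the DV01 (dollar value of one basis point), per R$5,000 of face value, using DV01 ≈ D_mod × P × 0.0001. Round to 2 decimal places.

R$1.53

Periodic yield y = 0.01625.
  t   CF        PV=CF/(1+0.01625)^t    t·PV
  1       200.00       196.8020       196.8020
  2       200.00       193.6551       387.3101
  3       200.00       190.5585       571.6755
  4       200.00       187.5114       750.0457
  5       200.00       184.5131       922.5655
  6     5,200.00     4,720.6303    28,323.7820
  Σ                  5,673.6704    31,152.1808
P = 5,673.6704; D_Mac = 5.49066 half-year periods = 2.74533 yrs; D_mod = 2.70143 yrs.
DV01 ≈ 2.70143 × 5,673.6704 × 0.0001 = 1.532703.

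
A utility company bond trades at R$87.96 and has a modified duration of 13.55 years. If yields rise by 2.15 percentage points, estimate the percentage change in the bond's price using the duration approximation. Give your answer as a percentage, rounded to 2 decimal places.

-29.13%

Duration approximation: ΔP/P ≈ -D_mod · Δy = -13.55 × (+0.0215) = -0.291325.
As a percentage: -29.1325%.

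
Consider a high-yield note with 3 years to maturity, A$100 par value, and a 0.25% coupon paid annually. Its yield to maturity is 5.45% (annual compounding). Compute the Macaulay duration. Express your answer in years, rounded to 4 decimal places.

2.9919 years

Periodic yield y = 0.0545. Discount each cash flow and weight by its year:
  t   CF        PV=CF/(1+0.0545)^t    t·PV
  1         0.25         0.2371         0.2371
  2         0.25         0.2248         0.4497
  3       100.25        85.4958       256.4873
  Σ                     85.9577       257.1740
Price P = Σ PV = 85.9577.
Macaulay duration = Σ(t·PV) / P = 257.1740 / 85.9577 = 2.99187 years.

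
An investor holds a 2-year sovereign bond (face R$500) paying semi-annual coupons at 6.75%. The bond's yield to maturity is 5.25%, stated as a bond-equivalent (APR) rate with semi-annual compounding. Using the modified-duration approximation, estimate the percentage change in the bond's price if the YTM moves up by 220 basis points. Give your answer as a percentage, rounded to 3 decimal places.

-4.085%

Periodic yield y = 0.02625. Modified duration first:
  t   CF        PV=CF/(1+0.02625)^t    t·PV
  1       16.875        16.4434        16.4434
  2       16.875        16.0228        32.0455
  3       16.875        15.6129        46.8388
  4      516.875       465.9860     1,863.9439
  Σ                    514.0650     1,959.2716
P = 514.0650; D_Mac = 3.81133 half-year periods = 1.90567 yrs; D_mod = 1.90567/(1+0.02625) = 1.85692 yrs.
ΔP/P ≈ -D_mod · Δy = -1.85692 × (+0.022) = -0.040852 = -4.0852%.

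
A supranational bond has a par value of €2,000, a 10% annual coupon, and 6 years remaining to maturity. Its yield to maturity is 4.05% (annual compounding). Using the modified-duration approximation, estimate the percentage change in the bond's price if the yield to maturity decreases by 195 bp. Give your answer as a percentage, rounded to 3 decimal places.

+9.288%

Periodic yield y = 0.0405. Modified duration first:
  t   CF        PV=CF/(1+0.0405)^t    t·PV
  1       200.00       192.2153       192.2153
  2       200.00       184.7336       369.4671
  3       200.00       177.5431       532.6292
  4       200.00       170.6325       682.5298
  5       200.00       163.9908       819.9542
  6     2,200.00     1,733.6849    10,402.1096
  Σ                  2,622.8002    12,998.9052
P = 2,622.8002; D_Mac = 4.95612 yrs; D_mod = 4.95612/(1+0.0405) = 4.76321 yrs.
ΔP/P ≈ -D_mod · Δy = -4.76321 × (-0.0195) = +0.092883 = +9.2883%.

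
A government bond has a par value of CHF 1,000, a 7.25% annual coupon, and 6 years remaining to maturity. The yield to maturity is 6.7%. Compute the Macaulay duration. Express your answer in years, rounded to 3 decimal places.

5.086 years

Periodic yield y = 0.067. Discount each cash flow and weight by its year:
  t   CF        PV=CF/(1+0.067)^t    t·PV
  1        72.50        67.9475        67.9475
  2        72.50        63.6809       127.3618
  3        72.50        59.6822       179.0466
  4        72.50        55.9346       223.7383
  5        72.50        52.4223       262.1114
  6     1,072.50       726.7931     4,360.7585
  Σ                  1,026.4605     5,220.9641
Price P = Σ PV = 1,026.4605.
Macaulay duration = Σ(t·PV) / P = 5,220.9641 / 1,026.4605 = 5.08638 years.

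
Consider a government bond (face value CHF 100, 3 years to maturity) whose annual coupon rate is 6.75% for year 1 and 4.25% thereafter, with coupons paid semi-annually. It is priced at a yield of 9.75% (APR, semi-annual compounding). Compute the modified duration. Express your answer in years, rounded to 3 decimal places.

2.650 years

Periodic yield y = 0.04875. First find Macaulay duration:
  t   CF        PV=CF/(1+0.04875)^t    t·PV
  1        3.375         3.2181         3.2181
  2        3.375         3.0685         6.1371
  3        2.125         1.8422         5.5267
  4        2.125         1.7566         7.0264
  5        2.125         1.6749         8.3747
  6      102.125        76.7539       460.5232
  Σ                     88.3143       490.8061
P = 88.3143; Macaulay duration = 490.8061 / 88.3143 = 5.55750 half-year periods = 2.77875 years.
Modified duration = D_Mac / (1 + y) = 2.77875 / 1.04875 = 2.64958 years.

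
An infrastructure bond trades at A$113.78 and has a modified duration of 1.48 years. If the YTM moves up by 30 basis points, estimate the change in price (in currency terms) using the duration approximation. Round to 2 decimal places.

Duration approximation: ΔP/P ≈ -D_mod · Δy = -1.48 × (+0.003) = -0.004440.
ΔP ≈ 113.78 × (-0.004440) = -0.5051832.

-A$0.51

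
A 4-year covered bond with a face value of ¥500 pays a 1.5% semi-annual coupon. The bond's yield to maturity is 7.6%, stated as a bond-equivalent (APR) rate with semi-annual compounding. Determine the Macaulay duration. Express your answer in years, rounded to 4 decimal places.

3.8814 years

Periodic yield y = 0.038. Discount each cash flow and weight by its period:
  t   CF        PV=CF/(1+0.038)^t    t·PV
  1         3.75         3.6127         3.6127
  2         3.75         3.4805         6.9609
  3         3.75         3.3530        10.0591
  4         3.75         3.2303        12.9212
  5         3.75         3.1120        15.5602
  6         3.75         2.9981        17.9886
  7         3.75         2.8883        20.2184
  8       503.75       373.7974     2,990.3789
  Σ                    396.4724     3,077.7001
Price P = Σ PV = 396.4724.
Macaulay duration = Σ(t·PV) / P = 3,077.7001 / 396.4724 = 7.76271 half-year periods.
In years: 7.76271 / 2 = 3.88136 years.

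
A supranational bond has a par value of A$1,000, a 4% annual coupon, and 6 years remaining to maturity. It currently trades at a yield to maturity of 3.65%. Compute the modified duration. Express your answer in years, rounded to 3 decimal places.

Periodic yield y = 0.0365. First find Macaulay duration:
  t   CF        PV=CF/(1+0.0365)^t    t·PV
  1        40.00        38.5914        38.5914
  2        40.00        37.2324        74.4649
  3        40.00        35.9213       107.7639
  4        40.00        34.6563       138.6254
  5        40.00        33.4359       167.1797
  6     1,040.00       838.7210     5,032.3258
  Σ                  1,018.5584     5,558.9510
P = 1,018.5584; Macaulay duration = 5,558.9510 / 1,018.5584 = 5.45767 years.
Modified duration = D_Mac / (1 + y) = 5.45767 / 1.0365 = 5.26548 years.

5.265 years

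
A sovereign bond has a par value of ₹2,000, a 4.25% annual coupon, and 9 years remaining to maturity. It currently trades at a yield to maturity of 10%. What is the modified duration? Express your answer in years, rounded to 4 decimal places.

6.6423 years

Periodic yield y = 0.1. First find Macaulay duration:
  t   CF        PV=CF/(1+0.1)^t    t·PV
  1        85.00        77.2727        77.2727
  2        85.00        70.2479       140.4959
  3        85.00        63.8618       191.5853
  4        85.00        58.0561       232.2246
  5        85.00        52.7783       263.8916
  6        85.00        47.9803       287.8817
  7        85.00        43.6184       305.3291
  8        85.00        39.6531       317.2250
  9     2,085.00       884.2435     7,958.1918
  Σ                  1,337.7123     9,774.0976
P = 1,337.7123; Macaulay duration = 9,774.0976 / 1,337.7123 = 7.30658 years.
Modified duration = D_Mac / (1 + y) = 7.30658 / 1.1 = 6.64234 years.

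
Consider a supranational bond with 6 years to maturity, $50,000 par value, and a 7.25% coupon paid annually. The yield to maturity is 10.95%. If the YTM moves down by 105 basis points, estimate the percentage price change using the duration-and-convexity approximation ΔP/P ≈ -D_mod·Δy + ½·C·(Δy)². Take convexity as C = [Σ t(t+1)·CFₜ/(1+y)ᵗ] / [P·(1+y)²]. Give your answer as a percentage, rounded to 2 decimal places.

With y = 0.1095:
  t   CF        PV=CF/(1+0.1095)^t    t·PV        t(t+1)·PV
  1     3,625.00     3,267.2375     3,267.2375       6,534.4750
  2     3,625.00     2,944.7837     5,889.5674      17,668.7021
  3     3,625.00     2,654.1538     7,962.4615      31,849.8460
  4     3,625.00     2,392.2072     9,568.8286      47,844.1431
  5     3,625.00     2,156.1128    10,780.5640      64,683.3840
  6    53,625.00    28,747.7239   172,486.3437   1,207,404.4056
  Σ                 42,162.2189   209,955.0026   1,375,984.9558
P = 42,162.2189; D_Mac = 4.97970 yrs; D_mod = 4.48823 yrs; C = 26.51158.
Duration effect: -4.48823 × (-0.0105) = +0.047126
Convexity effect: 0.5 × 26.51158 × (-0.0105)² = +0.0014615
ΔP/P ≈ +0.047126 + 0.0014615 = +0.048588 = +4.8588%.

+4.86%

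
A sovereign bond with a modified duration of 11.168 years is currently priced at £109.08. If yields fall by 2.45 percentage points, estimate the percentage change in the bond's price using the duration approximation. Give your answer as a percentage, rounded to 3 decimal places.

Duration approximation: ΔP/P ≈ -D_mod · Δy = -11.168 × (-0.0245) = +0.273616.
As a percentage: +27.3616%.

+27.362%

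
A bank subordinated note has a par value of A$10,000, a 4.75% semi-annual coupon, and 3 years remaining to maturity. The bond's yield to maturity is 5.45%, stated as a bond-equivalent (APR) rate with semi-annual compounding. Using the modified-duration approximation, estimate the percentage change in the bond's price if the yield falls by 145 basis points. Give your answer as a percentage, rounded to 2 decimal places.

+3.99%

Periodic yield y = 0.02725. Modified duration first:
  t   CF        PV=CF/(1+0.02725)^t    t·PV
  1       237.50       231.1998       231.1998
  2       237.50       225.0667       450.1335
  3       237.50       219.0964       657.2891
  4       237.50       213.2844       853.1374
  5       237.50       207.6265     1,038.1327
  6    10,237.50     8,712.3841    52,274.3048
  Σ                  9,808.6579    55,504.1973
P = 9,808.6579; D_Mac = 5.65869 half-year periods = 2.82935 yrs; D_mod = 2.82935/(1+0.02725) = 2.75429 yrs.
ΔP/P ≈ -D_mod · Δy = -2.75429 × (-0.0145) = +0.039937 = +3.9937%.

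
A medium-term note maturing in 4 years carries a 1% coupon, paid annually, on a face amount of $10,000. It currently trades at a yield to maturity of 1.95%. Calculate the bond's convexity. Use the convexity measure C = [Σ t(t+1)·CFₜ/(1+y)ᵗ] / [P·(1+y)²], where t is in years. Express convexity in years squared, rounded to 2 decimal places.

With y = 0.0195:
  t   CF        PV=CF/(1+0.0195)^t    t·PV        t(t+1)·PV
  1       100.00        98.0873        98.0873         196.1746
  2       100.00        96.2112       192.4224         577.2671
  3       100.00        94.3709       283.1128       1,132.4514
  4    10,100.00     9,349.1570    37,396.6280     186,983.1402
  Σ                  9,637.8264    37,970.2505     188,889.0332
P = 9,637.8264.
Convexity = Σ t(t+1)·PV / [P·(1+y)²] = 188,889.0332 / (9,637.8264 × 1.039380) = 18.85616.

18.86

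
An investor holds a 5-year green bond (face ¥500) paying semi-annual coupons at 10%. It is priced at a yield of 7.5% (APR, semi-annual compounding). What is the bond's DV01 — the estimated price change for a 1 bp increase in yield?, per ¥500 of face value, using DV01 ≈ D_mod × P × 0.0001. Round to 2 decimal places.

Periodic yield y = 0.0375.
  t   CF        PV=CF/(1+0.0375)^t    t·PV
  1        25.00        24.0964        24.0964
  2        25.00        23.2254        46.4509
  3        25.00        22.3860        67.1579
  4        25.00        21.5768        86.3073
  5        25.00        20.7969       103.9847
  6        25.00        20.0452       120.2715
  7        25.00        19.3207       135.2450
  8        25.00        18.6224       148.9790
  9        25.00        17.9493       161.5435
  10      525.00       363.3108     3,633.1075
  Σ                    551.3299     4,527.1437
P = 551.3299; D_Mac = 8.21132 half-year periods = 4.10566 yrs; D_mod = 3.95726 yrs.
DV01 ≈ 3.95726 × 551.3299 × 0.0001 = 0.218176.

¥0.22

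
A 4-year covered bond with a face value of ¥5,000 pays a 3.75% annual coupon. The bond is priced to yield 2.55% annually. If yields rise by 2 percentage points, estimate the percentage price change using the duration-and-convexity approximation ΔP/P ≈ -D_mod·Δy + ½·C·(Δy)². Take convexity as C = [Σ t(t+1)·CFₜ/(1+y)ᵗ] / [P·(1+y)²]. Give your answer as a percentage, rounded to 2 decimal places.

-7.04%

With y = 0.0255:
  t   CF        PV=CF/(1+0.0255)^t    t·PV        t(t+1)·PV
  1       187.50       182.8376       182.8376         365.6753
  2       187.50       178.2912       356.5824       1,069.7473
  3       187.50       173.8578       521.5735       2,086.2941
  4     5,187.50     4,690.4602    18,761.8406      93,809.2031
  Σ                  5,225.4468    19,822.8342      97,330.9197
P = 5,225.4468; D_Mac = 3.79352 yrs; D_mod = 3.69919 yrs; C = 17.71153.
Duration effect: -3.69919 × (+0.02) = -0.073984
Convexity effect: 0.5 × 17.71153 × (0.02)² = +0.0035423
ΔP/P ≈ -0.073984 + 0.0035423 = -0.070441 = -7.0441%.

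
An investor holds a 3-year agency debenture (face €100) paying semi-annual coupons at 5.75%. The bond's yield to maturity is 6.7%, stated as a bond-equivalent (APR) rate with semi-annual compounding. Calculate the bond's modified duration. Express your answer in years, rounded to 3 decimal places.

Periodic yield y = 0.0335. First find Macaulay duration:
  t   CF        PV=CF/(1+0.0335)^t    t·PV
  1        2.875         2.7818         2.7818
  2        2.875         2.6916         5.3833
  3        2.875         2.6044         7.8132
  4        2.875         2.5200        10.0799
  5        2.875         2.4383        12.1915
  6      102.875        84.4203       506.5219
  Σ                     97.4564       544.7715
P = 97.4564; Macaulay duration = 544.7715 / 97.4564 = 5.58990 half-year periods = 2.79495 years.
Modified duration = D_Mac / (1 + y) = 2.79495 / 1.0335 = 2.70435 years.

2.704 years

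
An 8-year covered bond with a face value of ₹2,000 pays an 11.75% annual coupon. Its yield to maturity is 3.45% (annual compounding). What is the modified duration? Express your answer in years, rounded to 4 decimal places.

Periodic yield y = 0.0345. First find Macaulay duration:
  t   CF        PV=CF/(1+0.0345)^t    t·PV
  1       235.00       227.1629       227.1629
  2       235.00       219.5871       439.1742
  3       235.00       212.2640       636.7920
  4       235.00       205.1851       820.7405
  5       235.00       198.3423       991.7116
  6       235.00       191.7277     1,150.3663
  7       235.00       185.3337     1,297.3359
  8     2,235.00     1,703.8587    13,630.8693
  Σ                  3,143.4615    19,194.1528
P = 3,143.4615; Macaulay duration = 19,194.1528 / 3,143.4615 = 6.10606 years.
Modified duration = D_Mac / (1 + y) = 6.10606 / 1.0345 = 5.90242 years.

5.9024 years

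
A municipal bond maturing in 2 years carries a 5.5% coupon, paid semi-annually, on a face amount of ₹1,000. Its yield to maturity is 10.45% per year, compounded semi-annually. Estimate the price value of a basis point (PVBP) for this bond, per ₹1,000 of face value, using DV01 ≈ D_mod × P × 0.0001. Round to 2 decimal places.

Periodic yield y = 0.05225.
  t   CF        PV=CF/(1+0.05225)^t    t·PV
  1        27.50        26.1345        26.1345
  2        27.50        24.8368        49.6735
  3        27.50        23.6035        70.8104
  4     1,027.50       838.1198     3,352.4791
  Σ                    912.6945     3,499.0975
P = 912.6945; D_Mac = 3.83381 half-year periods = 1.91691 yrs; D_mod = 1.82172 yrs.
DV01 ≈ 1.82172 × 912.6945 × 0.0001 = 0.166267.

₹0.17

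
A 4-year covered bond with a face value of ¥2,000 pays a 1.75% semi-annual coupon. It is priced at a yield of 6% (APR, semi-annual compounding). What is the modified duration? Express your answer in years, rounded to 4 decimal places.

Periodic yield y = 0.03. First find Macaulay duration:
  t   CF        PV=CF/(1+0.03)^t    t·PV
  1        17.50        16.9903        16.9903
  2        17.50        16.4954        32.9909
  3        17.50        16.0150        48.0449
  4        17.50        15.5485        62.1941
  5        17.50        15.0957        75.4783
  6        17.50        14.6560        87.9358
  7        17.50        14.2291        99.6037
  8     2,017.50     1,592.6331    12,741.0650
  Σ                  1,701.6631    13,164.3030
P = 1,701.6631; Macaulay duration = 13,164.3030 / 1,701.6631 = 7.73614 half-year periods = 3.86807 years.
Modified duration = D_Mac / (1 + y) = 3.86807 / 1.03 = 3.75541 years.

3.7554 years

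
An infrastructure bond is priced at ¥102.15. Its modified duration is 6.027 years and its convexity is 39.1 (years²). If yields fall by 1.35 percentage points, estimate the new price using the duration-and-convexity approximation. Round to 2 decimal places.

Duration effect: -D_mod·Δy = -6.027 × (-0.0135) = +0.0813645
Convexity effect: ½·C·(Δy)² = 0.5 × 39.1 × (-0.0135)² = +0.0035629875
ΔP/P ≈ +0.0813645 + 0.0035629875 = +0.0849274875
New price ≈ 102.15 × (1 + 0.0849274875) = 110.825342848125.

¥110.83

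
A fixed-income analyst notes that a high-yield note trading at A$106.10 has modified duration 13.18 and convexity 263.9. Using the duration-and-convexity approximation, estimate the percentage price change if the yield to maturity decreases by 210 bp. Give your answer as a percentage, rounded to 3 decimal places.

Duration effect: -D_mod·Δy = -13.18 × (-0.021) = +0.276780
Convexity effect: ½·C·(Δy)² = 0.5 × 263.9 × (-0.021)² = +0.05818995
ΔP/P ≈ +0.276780 + 0.05818995 = +0.33496995
= +33.496995%.

+33.497%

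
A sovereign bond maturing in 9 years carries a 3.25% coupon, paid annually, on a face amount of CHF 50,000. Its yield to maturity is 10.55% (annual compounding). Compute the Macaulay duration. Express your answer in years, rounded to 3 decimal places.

Periodic yield y = 0.1055. Discount each cash flow and weight by its year:
  t   CF        PV=CF/(1+0.1055)^t    t·PV
  1     1,625.00     1,469.9231     1,469.9231
  2     1,625.00     1,329.6455     2,659.2910
  3     1,625.00     1,202.7549     3,608.2646
  4     1,625.00     1,087.9737     4,351.8946
  5     1,625.00       984.1462     4,920.7311
  6     1,625.00       890.2272     5,341.3635
  7     1,625.00       805.2711     5,636.8980
  8     1,625.00       728.4226     5,827.3805
  9    51,625.00    20,932.9937   188,396.9432
  Σ                 29,431.3580   222,212.6897
Price P = Σ PV = 29,431.3580.
Macaulay duration = Σ(t·PV) / P = 222,212.6897 / 29,431.3580 = 7.55020 years.

7.550 years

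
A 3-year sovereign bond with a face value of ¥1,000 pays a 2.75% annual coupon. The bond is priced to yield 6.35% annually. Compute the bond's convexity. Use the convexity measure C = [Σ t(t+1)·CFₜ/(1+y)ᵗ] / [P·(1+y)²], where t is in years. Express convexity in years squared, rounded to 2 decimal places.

With y = 0.0635:
  t   CF        PV=CF/(1+0.0635)^t    t·PV        t(t+1)·PV
  1        27.50        25.8580        25.8580          51.7160
  2        27.50        24.3141        48.6281         145.8844
  3     1,027.50       854.2192     2,562.6577      10,250.6309
  Σ                    904.3913     2,637.1439      10,448.2313
P = 904.3913.
Convexity = Σ t(t+1)·PV / [P·(1+y)²] = 10,448.2313 / (904.3913 × 1.131032) = 10.21437.

10.21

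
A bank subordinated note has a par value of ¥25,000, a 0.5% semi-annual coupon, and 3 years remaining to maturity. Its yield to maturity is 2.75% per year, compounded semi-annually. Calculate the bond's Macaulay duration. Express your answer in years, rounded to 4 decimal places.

2.9806 years

Periodic yield y = 0.01375. Discount each cash flow and weight by its period:
  t   CF        PV=CF/(1+0.01375)^t    t·PV
  1        62.50        61.6523        61.6523
  2        62.50        60.8161       121.6321
  3        62.50        59.9912       179.9735
  4        62.50        59.1775       236.7100
  5        62.50        58.3748       291.8742
  6    25,062.50    23,090.8110   138,544.8660
  Σ                 23,390.8229   139,436.7081
Price P = Σ PV = 23,390.8229.
Macaulay duration = Σ(t·PV) / P = 139,436.7081 / 23,390.8229 = 5.96117 half-year periods.
In years: 5.96117 / 2 = 2.98059 years.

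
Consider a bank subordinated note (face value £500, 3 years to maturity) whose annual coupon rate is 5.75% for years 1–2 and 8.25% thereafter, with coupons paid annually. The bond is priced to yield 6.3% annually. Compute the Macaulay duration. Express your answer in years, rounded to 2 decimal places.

Periodic yield y = 0.063. Discount each cash flow and weight by its year:
  t   CF        PV=CF/(1+0.063)^t    t·PV
  1        28.75        27.0461        27.0461
  2        28.75        25.4432        50.8864
  3       541.25       450.6072     1,351.8216
  Σ                    503.0965     1,429.7540
Price P = Σ PV = 503.0965.
Macaulay duration = Σ(t·PV) / P = 1,429.7540 / 503.0965 = 2.84191 years.

2.84 years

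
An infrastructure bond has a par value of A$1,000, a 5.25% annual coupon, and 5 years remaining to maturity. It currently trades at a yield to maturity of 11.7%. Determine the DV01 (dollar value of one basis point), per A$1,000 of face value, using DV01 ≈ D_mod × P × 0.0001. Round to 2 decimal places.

A$0.30

Periodic yield y = 0.117.
  t   CF        PV=CF/(1+0.117)^t    t·PV
  1        52.50        47.0009        47.0009
  2        52.50        42.0778        84.1556
  3        52.50        37.6704       113.0111
  4        52.50        33.7246       134.8983
  5     1,052.50       605.2799     3,026.3994
  Σ                    765.7535     3,405.4653
P = 765.7535; D_Mac = 4.44721 yrs; D_mod = 3.98139 yrs.
DV01 ≈ 3.98139 × 765.7535 × 0.0001 = 0.304876.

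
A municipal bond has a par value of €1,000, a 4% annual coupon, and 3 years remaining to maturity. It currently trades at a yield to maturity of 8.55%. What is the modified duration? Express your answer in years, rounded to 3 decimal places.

Periodic yield y = 0.0855. First find Macaulay duration:
  t   CF        PV=CF/(1+0.0855)^t    t·PV
  1        40.00        36.8494        36.8494
  2        40.00        33.9469        67.8938
  3     1,040.00       813.0998     2,439.2994
  Σ                    883.8961     2,544.0426
P = 883.8961; Macaulay duration = 2,544.0426 / 883.8961 = 2.87821 years.
Modified duration = D_Mac / (1 + y) = 2.87821 / 1.0855 = 2.65151 years.

2.652 years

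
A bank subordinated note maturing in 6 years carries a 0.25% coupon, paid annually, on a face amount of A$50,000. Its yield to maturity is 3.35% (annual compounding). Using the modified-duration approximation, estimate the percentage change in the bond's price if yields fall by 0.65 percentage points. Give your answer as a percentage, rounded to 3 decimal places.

+3.747%

Periodic yield y = 0.0335. Modified duration first:
  t   CF        PV=CF/(1+0.0335)^t    t·PV
  1       125.00       120.9482       120.9482
  2       125.00       117.0278       234.0556
  3       125.00       113.2344       339.7033
  4       125.00       109.5641       438.2562
  5       125.00       106.0126       530.0631
  6    50,125.00    41,133.1055   246,798.6332
  Σ                 41,699.8927   248,461.6598
P = 41,699.8927; D_Mac = 5.95833 yrs; D_mod = 5.95833/(1+0.0335) = 5.76519 yrs.
ΔP/P ≈ -D_mod · Δy = -5.76519 × (-0.0065) = +0.037474 = +3.7474%.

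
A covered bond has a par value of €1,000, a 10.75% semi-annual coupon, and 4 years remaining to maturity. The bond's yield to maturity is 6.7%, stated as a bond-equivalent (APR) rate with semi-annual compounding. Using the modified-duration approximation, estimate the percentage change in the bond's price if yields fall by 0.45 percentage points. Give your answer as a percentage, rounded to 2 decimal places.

+1.48%

Periodic yield y = 0.0335. Modified duration first:
  t   CF        PV=CF/(1+0.0335)^t    t·PV
  1        53.75        52.0077        52.0077
  2        53.75        50.3220       100.6439
  3        53.75        48.6908       146.0724
  4        53.75        47.1125       188.4502
  5        53.75        45.5854       227.9272
  6        53.75        44.1078       264.6469
  7        53.75        42.6781       298.7467
  8     1,053.75       809.5688     6,476.5501
  Σ                  1,140.0732     7,755.0451
P = 1,140.0732; D_Mac = 6.80223 half-year periods = 3.40112 yrs; D_mod = 3.40112/(1+0.0335) = 3.29087 yrs.
ΔP/P ≈ -D_mod · Δy = -3.29087 × (-0.0045) = +0.014809 = +1.4809%.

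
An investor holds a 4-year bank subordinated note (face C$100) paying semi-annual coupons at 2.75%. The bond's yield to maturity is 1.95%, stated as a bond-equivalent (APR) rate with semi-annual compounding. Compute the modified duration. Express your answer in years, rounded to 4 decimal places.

3.7817 years

Periodic yield y = 0.00975. First find Macaulay duration:
  t   CF        PV=CF/(1+0.00975)^t    t·PV
  1        1.375         1.3617         1.3617
  2        1.375         1.3486         2.6971
  3        1.375         1.3356         4.0067
  4        1.375         1.3227         5.2906
  5        1.375         1.3099         6.5494
  6        1.375         1.2972         7.7834
  7        1.375         1.2847         8.9930
  8      101.375        93.8037       750.4296
  Σ                    103.0640       787.1116
P = 103.0640; Macaulay duration = 787.1116 / 103.0640 = 7.63711 half-year periods = 3.81856 years.
Modified duration = D_Mac / (1 + y) = 3.81856 / 1.00975 = 3.78168 years.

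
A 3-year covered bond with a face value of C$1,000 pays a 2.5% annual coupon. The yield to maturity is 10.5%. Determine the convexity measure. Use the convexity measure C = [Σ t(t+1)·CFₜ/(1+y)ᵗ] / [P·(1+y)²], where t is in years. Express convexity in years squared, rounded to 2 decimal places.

9.47

With y = 0.105:
  t   CF        PV=CF/(1+0.105)^t    t·PV        t(t+1)·PV
  1        25.00        22.6244        22.6244          45.2489
  2        25.00        20.4746        40.9492         122.8476
  3     1,025.00       759.6911     2,279.0733       9,116.2930
  Σ                    802.7901     2,342.6469       9,284.3895
P = 802.7901.
Convexity = Σ t(t+1)·PV / [P·(1+y)²] = 9,284.3895 / (802.7901 × 1.221025) = 9.47167.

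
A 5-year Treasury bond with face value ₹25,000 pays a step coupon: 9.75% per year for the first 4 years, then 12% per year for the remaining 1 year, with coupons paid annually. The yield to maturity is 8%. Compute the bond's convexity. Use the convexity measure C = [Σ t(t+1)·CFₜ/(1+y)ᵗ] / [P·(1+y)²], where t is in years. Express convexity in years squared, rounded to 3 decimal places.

With y = 0.08:
  t   CF        PV=CF/(1+0.08)^t    t·PV        t(t+1)·PV
  1     2,437.50     2,256.9444     2,256.9444       4,513.8889
  2     2,437.50     2,089.7634     4,179.5267      12,538.5802
  3     2,437.50     1,934.9661     5,804.8983      23,219.5930
  4     2,437.50     1,791.6353     7,166.5411      35,832.7053
  5    28,000.00    19,056.3295    95,281.6476     571,689.8855
  Σ                 27,129.6387   114,689.5581     647,794.6530
P = 27,129.6387.
Convexity = Σ t(t+1)·PV / [P·(1+y)²] = 647,794.6530 / (27,129.6387 × 1.166400) = 20.47132.

20.471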